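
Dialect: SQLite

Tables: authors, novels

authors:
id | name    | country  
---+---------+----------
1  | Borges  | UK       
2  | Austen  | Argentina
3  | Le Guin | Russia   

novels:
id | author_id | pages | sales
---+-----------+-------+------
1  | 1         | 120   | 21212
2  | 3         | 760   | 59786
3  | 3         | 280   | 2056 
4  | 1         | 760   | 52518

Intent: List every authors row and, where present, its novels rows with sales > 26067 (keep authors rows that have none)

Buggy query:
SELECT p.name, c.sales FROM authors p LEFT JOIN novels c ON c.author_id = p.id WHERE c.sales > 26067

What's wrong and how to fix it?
Bug: A WHERE condition on the right-hand table after LEFT JOIN drops unmatched parents

Fix: Put 'c.sales > 26067' in the JOIN's ON clause instead of WHERE

Corrected query:
SELECT p.name, c.sales FROM authors p LEFT JOIN novels c ON c.author_id = p.id AND c.sales > 26067

Result:
name    | sales
--------+------
Borges  | 52518
Austen  | NULL 
Le Guin | 59786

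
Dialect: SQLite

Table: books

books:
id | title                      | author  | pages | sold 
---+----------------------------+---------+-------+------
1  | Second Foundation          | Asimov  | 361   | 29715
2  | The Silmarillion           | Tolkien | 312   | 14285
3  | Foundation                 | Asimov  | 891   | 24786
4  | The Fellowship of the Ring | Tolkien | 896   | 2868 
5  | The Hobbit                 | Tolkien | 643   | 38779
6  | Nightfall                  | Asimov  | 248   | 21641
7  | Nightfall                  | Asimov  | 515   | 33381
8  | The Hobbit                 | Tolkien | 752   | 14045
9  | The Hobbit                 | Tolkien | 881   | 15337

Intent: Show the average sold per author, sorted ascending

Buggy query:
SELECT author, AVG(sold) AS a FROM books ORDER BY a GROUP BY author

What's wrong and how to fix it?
Bug: ORDER BY appears before GROUP BY; SQL clause order requires GROUP BY first

Fix: Reorder: SELECT … FROM … GROUP BY … ORDER BY …

Corrected query:
SELECT author, AVG(sold) AS a FROM books GROUP BY author ORDER BY a

Result:
author  | a       
--------+---------
Tolkien | 17062.8 
Asimov  | 27380.75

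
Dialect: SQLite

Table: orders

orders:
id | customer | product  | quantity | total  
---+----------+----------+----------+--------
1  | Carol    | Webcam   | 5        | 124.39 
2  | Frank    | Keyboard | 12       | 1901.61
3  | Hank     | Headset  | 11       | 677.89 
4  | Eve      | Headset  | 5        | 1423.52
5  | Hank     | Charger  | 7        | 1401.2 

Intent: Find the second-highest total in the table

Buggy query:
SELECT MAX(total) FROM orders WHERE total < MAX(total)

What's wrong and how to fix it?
Bug: The inner MAX is an aggregate inside WHERE, which is not allowed

Fix: Put the inner MAX in a scalar subquery

Corrected query:
SELECT MAX(total) FROM orders WHERE total < (SELECT MAX(total) FROM orders)

Result:
MAX(total)
----------
1423.52   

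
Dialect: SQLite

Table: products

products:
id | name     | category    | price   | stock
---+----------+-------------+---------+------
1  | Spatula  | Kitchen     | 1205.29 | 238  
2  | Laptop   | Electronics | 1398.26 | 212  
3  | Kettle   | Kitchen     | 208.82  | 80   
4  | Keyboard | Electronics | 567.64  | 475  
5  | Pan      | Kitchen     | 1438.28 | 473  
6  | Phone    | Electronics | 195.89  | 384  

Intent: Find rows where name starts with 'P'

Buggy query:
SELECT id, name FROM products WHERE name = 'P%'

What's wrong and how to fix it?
Bug: Wildcards only work with LIKE; '=' treats '%' as a literal character

Fix: Use LIKE for wildcard pattern matching

Corrected query:
SELECT id, name FROM products WHERE name LIKE 'P%'

Result:
id | name 
---+------
5  | Pan  
6  | Phone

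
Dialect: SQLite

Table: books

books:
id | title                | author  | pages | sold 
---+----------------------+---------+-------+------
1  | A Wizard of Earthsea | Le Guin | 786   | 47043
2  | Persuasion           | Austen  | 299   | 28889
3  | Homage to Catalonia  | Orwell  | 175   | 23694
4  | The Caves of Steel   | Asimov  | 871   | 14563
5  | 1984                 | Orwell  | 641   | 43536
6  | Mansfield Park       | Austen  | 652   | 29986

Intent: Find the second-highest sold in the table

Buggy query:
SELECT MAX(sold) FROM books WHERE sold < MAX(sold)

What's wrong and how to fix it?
Bug: MAX(sold) on the right of the comparison is an aggregate-in-WHERE error

Fix: Put the inner MAX in a scalar subquery

Corrected query:
SELECT MAX(sold) FROM books WHERE sold < (SELECT MAX(sold) FROM books)

Result:
MAX(sold)
---------
43536    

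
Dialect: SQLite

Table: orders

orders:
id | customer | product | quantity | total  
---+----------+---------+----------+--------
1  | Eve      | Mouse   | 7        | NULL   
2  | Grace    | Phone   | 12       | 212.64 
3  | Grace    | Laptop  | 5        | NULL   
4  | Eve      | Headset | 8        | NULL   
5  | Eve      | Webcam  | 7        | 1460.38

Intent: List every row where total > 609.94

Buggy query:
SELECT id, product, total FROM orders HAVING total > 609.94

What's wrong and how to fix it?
Bug: This is a non-aggregate query (no GROUP BY, no aggregates), so in SQLite the HAVING clause is invalid here; a row-level condition belongs in WHERE

Fix: Use WHERE for row-level filtering

Corrected query:
SELECT id, product, total FROM orders WHERE total > 609.94

Result:
id | product | total  
---+---------+--------
5  | Webcam  | 1460.38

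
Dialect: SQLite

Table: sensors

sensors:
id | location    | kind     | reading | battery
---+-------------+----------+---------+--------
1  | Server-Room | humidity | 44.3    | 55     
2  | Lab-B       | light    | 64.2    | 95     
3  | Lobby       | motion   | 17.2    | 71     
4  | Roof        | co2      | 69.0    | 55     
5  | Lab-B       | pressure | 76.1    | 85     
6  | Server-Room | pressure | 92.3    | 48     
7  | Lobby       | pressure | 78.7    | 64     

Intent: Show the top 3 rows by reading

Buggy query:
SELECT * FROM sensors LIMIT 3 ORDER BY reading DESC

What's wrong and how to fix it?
Bug: ORDER BY cannot follow LIMIT; LIMIT is the final clause

Fix: Sort with ORDER BY, then apply LIMIT

Corrected query:
SELECT * FROM sensors ORDER BY reading DESC LIMIT 3

Result:
id | location    | kind     | reading | battery
---+-------------+----------+---------+--------
6  | Server-Room | pressure | 92.3    | 48     
7  | Lobby       | pressure | 78.7    | 64     
5  | Lab-B       | pressure | 76.1    | 85     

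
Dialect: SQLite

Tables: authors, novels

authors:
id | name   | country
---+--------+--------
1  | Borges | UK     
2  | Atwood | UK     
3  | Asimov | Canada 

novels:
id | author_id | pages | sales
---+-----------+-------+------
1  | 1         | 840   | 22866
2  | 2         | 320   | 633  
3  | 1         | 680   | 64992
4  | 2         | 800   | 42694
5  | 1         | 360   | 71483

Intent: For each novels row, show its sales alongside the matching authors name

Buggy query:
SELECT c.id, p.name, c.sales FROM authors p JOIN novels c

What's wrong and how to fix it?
Bug: Missing join condition: each novels row is matched to all authors rows instead of just its own

Fix: Specify the join condition linking the foreign key to the parent id

Corrected query:
SELECT c.id, p.name, c.sales FROM authors p JOIN novels c ON c.author_id = p.id

Result:
id | name   | sales
---+--------+------
1  | Borges | 22866
2  | Atwood | 633  
3  | Borges | 64992
4  | Atwood | 42694
5  | Borges | 71483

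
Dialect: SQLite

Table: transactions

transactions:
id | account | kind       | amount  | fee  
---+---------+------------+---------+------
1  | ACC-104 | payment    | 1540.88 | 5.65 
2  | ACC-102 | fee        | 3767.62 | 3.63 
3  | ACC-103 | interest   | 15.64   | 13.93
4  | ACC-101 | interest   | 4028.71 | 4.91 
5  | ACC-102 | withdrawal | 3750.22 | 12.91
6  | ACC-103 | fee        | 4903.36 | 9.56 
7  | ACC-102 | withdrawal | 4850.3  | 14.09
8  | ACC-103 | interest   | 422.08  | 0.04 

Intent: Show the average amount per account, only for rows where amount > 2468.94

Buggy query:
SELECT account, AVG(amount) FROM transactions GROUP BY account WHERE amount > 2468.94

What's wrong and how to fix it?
Bug: Row-level WHERE must come before GROUP BY in the clause order

Fix: Place WHERE between FROM and GROUP BY

Corrected query:
SELECT account, AVG(amount) FROM transactions WHERE amount > 2468.94 GROUP BY account

Result:
account | AVG(amount)
--------+------------
ACC-101 | 4028.71    
ACC-102 | 4122.713333
ACC-103 | 4903.36    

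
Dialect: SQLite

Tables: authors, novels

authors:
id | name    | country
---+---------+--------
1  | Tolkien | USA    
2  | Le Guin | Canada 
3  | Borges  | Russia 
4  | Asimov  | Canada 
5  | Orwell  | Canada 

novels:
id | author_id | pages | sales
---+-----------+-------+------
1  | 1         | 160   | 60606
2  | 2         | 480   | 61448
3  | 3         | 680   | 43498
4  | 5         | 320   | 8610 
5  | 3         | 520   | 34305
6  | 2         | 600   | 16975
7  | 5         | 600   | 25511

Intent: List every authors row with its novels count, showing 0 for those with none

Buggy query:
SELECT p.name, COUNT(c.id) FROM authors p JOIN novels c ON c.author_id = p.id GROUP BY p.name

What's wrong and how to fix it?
Bug: An inner join excludes parents with zero children

Fix: Switch to LEFT JOIN to retain unmatched parent rows

Corrected query:
SELECT p.name, COUNT(c.id) FROM authors p LEFT JOIN novels c ON c.author_id = p.id GROUP BY p.name

Result:
name    | COUNT(c.id)
--------+------------
Asimov  | 0          
Borges  | 2          
Le Guin | 2          
Orwell  | 2          
Tolkien | 1          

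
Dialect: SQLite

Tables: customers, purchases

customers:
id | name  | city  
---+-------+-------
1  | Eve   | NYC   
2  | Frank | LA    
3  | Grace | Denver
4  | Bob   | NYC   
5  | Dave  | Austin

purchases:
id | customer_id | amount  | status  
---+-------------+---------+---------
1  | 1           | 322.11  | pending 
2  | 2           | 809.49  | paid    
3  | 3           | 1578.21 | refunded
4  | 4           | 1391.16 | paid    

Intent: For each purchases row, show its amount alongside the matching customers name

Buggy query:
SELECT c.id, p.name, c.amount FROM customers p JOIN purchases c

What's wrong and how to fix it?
Bug: JOIN with no ON clause produces a cartesian product; every purchases row pairs with every customers row

Fix: Add ON c.customer_id = p.id to the JOIN

Corrected query:
SELECT c.id, p.name, c.amount FROM customers p JOIN purchases c ON c.customer_id = p.id

Result:
id | name  | amount 
---+-------+--------
1  | Eve   | 322.11 
2  | Frank | 809.49 
3  | Grace | 1578.21
4  | Bob   | 1391.16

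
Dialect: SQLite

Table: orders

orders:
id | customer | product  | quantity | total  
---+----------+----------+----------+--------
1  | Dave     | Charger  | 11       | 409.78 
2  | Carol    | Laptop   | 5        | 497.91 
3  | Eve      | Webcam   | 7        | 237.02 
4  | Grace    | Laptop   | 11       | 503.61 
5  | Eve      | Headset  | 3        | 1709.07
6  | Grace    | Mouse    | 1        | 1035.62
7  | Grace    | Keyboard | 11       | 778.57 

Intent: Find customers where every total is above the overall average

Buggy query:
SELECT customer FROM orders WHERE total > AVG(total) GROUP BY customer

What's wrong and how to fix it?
Bug: AVG() is an aggregate; it can't sit directly in WHERE

Fix: Use a subquery for AVG and a HAVING MIN(...) filter so the condition holds for every row in the group

Corrected query:
SELECT customer FROM orders GROUP BY customer HAVING MIN(total) > (SELECT AVG(total) FROM orders)

Result:
(no rows)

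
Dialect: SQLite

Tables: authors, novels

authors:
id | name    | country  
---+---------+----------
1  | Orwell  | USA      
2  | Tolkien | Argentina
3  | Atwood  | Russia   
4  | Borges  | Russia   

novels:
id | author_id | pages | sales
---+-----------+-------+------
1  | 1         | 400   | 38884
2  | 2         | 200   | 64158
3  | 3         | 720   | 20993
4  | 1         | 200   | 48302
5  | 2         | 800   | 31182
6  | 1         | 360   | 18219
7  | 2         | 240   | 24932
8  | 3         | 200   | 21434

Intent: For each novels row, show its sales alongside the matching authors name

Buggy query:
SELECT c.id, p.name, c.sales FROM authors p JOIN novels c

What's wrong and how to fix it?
Bug: JOIN with no ON clause produces a cartesian product; every novels row pairs with every authors row

Fix: Add ON c.author_id = p.id to the JOIN

Corrected query:
SELECT c.id, p.name, c.sales FROM authors p JOIN novels c ON c.author_id = p.id

Result:
id | name    | sales
---+---------+------
1  | Orwell  | 38884
2  | Tolkien | 64158
3  | Atwood  | 20993
4  | Orwell  | 48302
5  | Tolkien | 31182
6  | Orwell  | 18219
7  | Tolkien | 24932
8  | Atwood  | 21434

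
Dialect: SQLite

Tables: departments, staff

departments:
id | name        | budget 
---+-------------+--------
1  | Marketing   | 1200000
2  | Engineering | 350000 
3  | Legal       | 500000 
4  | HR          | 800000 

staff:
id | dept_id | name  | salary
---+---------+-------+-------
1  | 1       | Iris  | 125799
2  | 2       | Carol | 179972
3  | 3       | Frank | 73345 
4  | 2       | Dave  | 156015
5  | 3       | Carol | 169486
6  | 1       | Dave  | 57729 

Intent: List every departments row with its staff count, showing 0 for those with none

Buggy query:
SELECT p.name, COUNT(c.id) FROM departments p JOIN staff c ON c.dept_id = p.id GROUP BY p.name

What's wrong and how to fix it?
Bug: INNER JOIN drops departments rows that have no matching staff rows

Fix: Use LEFT JOIN so parents without children still appear (COUNT(c.id) gives 0)

Corrected query:
SELECT p.name, COUNT(c.id) FROM departments p LEFT JOIN staff c ON c.dept_id = p.id GROUP BY p.name

Result:
name        | COUNT(c.id)
------------+------------
Engineering | 2          
HR          | 0          
Legal       | 2          
Marketing   | 2          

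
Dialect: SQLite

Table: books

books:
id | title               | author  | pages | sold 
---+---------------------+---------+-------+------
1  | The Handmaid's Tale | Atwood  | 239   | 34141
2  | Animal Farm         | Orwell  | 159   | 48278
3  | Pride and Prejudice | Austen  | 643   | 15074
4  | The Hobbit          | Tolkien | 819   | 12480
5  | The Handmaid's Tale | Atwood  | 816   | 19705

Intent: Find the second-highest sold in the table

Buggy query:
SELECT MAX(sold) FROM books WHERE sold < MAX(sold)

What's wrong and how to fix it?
Bug: The inner MAX is an aggregate inside WHERE, which is not allowed

Fix: Put the inner MAX in a scalar subquery

Corrected query:
SELECT MAX(sold) FROM books WHERE sold < (SELECT MAX(sold) FROM books)

Result:
MAX(sold)
---------
34141    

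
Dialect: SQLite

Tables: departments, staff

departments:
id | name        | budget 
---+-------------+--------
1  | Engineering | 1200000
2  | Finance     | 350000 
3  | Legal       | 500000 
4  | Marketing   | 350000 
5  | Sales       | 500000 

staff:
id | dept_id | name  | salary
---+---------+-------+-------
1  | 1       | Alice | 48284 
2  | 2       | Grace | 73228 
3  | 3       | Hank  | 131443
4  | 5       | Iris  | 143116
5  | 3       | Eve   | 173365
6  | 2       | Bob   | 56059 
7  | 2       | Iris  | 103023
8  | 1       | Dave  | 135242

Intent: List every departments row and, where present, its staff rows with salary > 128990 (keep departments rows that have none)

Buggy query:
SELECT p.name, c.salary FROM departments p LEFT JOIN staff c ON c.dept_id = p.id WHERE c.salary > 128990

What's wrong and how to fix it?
Bug: A WHERE condition on the right-hand table after LEFT JOIN drops unmatched parents

Fix: Put 'c.salary > 128990' in the JOIN's ON clause instead of WHERE

Corrected query:
SELECT p.name, c.salary FROM departments p LEFT JOIN staff c ON c.dept_id = p.id AND c.salary > 128990

Result:
name        | salary
------------+-------
Engineering | 135242
Finance     | NULL  
Legal       | 131443
Legal       | 173365
Marketing   | NULL  
Sales       | 143116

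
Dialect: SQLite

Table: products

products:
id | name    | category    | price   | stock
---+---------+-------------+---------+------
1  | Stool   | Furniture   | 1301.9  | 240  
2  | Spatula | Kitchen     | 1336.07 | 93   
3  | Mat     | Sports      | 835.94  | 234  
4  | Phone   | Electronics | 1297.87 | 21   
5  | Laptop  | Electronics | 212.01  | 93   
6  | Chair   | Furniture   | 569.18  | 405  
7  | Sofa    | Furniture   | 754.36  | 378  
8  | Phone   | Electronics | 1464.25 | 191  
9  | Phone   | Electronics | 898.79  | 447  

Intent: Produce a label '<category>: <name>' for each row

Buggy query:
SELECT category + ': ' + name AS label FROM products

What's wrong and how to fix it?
Bug: '+' is numeric addition; on text columns SQLite converts them to 0 instead of concatenating

Fix: Use the || operator for string concatenation

Corrected query:
SELECT category || ': ' || name AS label FROM products

Result:
label              
-------------------
Furniture: Stool   
Kitchen: Spatula   
Sports: Mat        
Electronics: Phone 
Electronics: Laptop
Furniture: Chair   
Furniture: Sofa    
Electronics: Phone 
Electronics: Phone 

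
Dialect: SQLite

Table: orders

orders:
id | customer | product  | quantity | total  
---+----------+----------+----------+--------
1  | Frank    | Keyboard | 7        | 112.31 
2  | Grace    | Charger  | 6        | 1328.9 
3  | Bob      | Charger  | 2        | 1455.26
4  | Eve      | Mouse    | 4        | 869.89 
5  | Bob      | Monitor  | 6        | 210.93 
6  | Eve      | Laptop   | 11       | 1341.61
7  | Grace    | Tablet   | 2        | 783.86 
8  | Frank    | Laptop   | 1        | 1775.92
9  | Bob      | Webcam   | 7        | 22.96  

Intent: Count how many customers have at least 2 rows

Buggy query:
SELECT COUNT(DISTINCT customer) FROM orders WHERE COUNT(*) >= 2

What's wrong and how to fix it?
Bug: COUNT(*) cannot appear in WHERE; the per-group count doesn't exist yet

Fix: Group first with HAVING COUNT(*) >= 2, then COUNT the resulting groups

Corrected query:
SELECT COUNT(*) FROM (SELECT customer FROM orders GROUP BY customer HAVING COUNT(*) >= 2)

Result:
COUNT(*)
--------
4       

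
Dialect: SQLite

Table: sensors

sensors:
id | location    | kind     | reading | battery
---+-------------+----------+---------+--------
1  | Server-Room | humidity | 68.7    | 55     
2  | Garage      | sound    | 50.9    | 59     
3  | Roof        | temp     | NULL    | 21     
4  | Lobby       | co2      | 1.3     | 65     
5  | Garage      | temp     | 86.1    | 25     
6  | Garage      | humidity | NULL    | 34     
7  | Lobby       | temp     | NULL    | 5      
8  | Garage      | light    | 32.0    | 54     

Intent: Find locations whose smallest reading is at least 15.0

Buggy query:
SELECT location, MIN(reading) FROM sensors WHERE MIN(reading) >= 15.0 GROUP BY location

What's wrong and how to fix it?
Bug: Aggregates like MIN are computed per group after WHERE runs

Fix: Use HAVING for the per-group MIN condition

Corrected query:
SELECT location, MIN(reading) FROM sensors GROUP BY location HAVING MIN(reading) >= 15.0

Result:
location    | MIN(reading)
------------+-------------
Garage      | 32          
Server-Room | 68.7        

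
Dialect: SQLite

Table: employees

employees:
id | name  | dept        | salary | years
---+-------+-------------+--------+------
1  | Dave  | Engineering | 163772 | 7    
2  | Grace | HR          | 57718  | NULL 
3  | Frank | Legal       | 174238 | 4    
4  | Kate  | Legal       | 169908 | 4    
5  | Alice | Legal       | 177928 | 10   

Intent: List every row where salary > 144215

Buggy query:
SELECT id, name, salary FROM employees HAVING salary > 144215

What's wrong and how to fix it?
Bug: This is a non-aggregate query (no GROUP BY, no aggregates), so in SQLite the HAVING clause is invalid here; a row-level condition belongs in WHERE

Fix: Use WHERE for row-level filtering

Corrected query:
SELECT id, name, salary FROM employees WHERE salary > 144215

Result:
id | name  | salary
---+-------+-------
1  | Dave  | 163772
3  | Frank | 174238
4  | Kate  | 169908
5  | Alice | 177928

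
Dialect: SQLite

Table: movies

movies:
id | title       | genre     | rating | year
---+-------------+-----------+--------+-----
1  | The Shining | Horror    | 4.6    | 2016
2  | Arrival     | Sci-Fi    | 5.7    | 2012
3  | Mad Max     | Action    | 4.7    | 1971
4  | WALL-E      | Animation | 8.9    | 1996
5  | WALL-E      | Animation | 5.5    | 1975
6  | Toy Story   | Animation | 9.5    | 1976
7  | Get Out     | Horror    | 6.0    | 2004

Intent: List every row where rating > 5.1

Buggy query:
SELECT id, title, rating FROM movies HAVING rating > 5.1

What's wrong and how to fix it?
Bug: This is a non-aggregate query (no GROUP BY, no aggregates), so in SQLite the HAVING clause is invalid here; a row-level condition belongs in WHERE

Fix: Use WHERE for row-level filtering

Corrected query:
SELECT id, title, rating FROM movies WHERE rating > 5.1

Result:
id | title     | rating
---+-----------+-------
2  | Arrival   | 5.7   
4  | WALL-E    | 8.9   
5  | WALL-E    | 5.5   
6  | Toy Story | 9.5   
7  | Get Out   | 6     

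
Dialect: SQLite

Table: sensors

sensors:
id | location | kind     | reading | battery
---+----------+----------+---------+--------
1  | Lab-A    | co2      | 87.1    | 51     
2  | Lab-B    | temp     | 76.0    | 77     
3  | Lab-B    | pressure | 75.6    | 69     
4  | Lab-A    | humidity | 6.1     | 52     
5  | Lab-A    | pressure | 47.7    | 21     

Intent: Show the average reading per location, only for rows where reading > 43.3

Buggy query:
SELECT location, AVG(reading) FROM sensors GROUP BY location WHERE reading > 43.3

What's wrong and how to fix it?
Bug: Row-level WHERE must come before GROUP BY in the clause order

Fix: Place WHERE between FROM and GROUP BY

Corrected query:
SELECT location, AVG(reading) FROM sensors WHERE reading > 43.3 GROUP BY location

Result:
location | AVG(reading)
---------+-------------
Lab-A    | 67.4        
Lab-B    | 75.8        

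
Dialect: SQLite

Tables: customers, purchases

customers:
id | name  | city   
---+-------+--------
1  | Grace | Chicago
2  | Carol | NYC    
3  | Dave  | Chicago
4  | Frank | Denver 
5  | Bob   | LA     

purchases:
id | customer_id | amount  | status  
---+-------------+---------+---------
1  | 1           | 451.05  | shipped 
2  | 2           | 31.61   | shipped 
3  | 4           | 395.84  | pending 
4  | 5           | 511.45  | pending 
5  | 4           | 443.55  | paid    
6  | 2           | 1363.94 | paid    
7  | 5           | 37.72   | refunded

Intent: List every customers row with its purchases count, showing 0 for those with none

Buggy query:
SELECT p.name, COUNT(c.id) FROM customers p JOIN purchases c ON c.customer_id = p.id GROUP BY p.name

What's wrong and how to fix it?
Bug: An inner join excludes parents with zero children

Fix: Switch to LEFT JOIN to retain unmatched parent rows

Corrected query:
SELECT p.name, COUNT(c.id) FROM customers p LEFT JOIN purchases c ON c.customer_id = p.id GROUP BY p.name

Result:
name  | COUNT(c.id)
------+------------
Bob   | 2          
Carol | 2          
Dave  | 0          
Frank | 2          
Grace | 1          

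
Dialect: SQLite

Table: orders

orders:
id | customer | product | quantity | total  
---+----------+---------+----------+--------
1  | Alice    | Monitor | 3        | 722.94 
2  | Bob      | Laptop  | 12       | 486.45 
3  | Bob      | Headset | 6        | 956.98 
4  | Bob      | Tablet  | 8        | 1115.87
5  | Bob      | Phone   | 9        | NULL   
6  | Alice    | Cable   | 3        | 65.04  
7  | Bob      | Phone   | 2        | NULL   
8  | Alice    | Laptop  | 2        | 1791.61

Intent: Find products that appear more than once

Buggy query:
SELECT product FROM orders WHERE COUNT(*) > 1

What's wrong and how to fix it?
Bug: WHERE can't reference COUNT(*); aggregates are computed after WHERE

Fix: GROUP BY product, then filter groups with HAVING COUNT(*) > 1

Corrected query:
SELECT product FROM orders GROUP BY product HAVING COUNT(*) > 1

Result:
product
-------
Laptop 
Phone  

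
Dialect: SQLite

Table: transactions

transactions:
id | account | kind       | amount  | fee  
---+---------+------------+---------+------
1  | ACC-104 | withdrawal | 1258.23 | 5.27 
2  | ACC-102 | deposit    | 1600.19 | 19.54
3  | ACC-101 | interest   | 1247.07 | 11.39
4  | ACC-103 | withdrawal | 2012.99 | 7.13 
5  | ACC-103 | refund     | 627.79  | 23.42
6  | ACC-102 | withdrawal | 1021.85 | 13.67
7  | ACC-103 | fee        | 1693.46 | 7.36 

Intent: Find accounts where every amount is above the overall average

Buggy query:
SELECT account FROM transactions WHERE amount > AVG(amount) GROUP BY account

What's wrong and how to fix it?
Bug: WHERE evaluates per row before aggregation, so AVG() is unavailable

Fix: Use a subquery for AVG and a HAVING MIN(...) filter so the condition holds for every row in the group

Corrected query:
SELECT account FROM transactions GROUP BY account HAVING MIN(amount) > (SELECT AVG(amount) FROM transactions)

Result:
(no rows)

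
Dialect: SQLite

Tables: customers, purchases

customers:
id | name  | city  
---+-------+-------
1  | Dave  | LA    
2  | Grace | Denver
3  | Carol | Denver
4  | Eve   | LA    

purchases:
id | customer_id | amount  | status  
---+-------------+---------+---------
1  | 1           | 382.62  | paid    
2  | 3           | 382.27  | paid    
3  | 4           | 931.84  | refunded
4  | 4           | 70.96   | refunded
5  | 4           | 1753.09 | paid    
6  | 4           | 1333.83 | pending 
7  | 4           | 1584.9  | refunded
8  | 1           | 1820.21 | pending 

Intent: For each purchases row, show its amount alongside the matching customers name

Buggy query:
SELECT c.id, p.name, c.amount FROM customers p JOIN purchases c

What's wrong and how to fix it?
Bug: JOIN with no ON clause produces a cartesian product; every purchases row pairs with every customers row

Fix: Specify the join condition linking the foreign key to the parent id

Corrected query:
SELECT c.id, p.name, c.amount FROM customers p JOIN purchases c ON c.customer_id = p.id

Result:
id | name  | amount 
---+-------+--------
1  | Dave  | 382.62 
2  | Carol | 382.27 
3  | Eve   | 931.84 
4  | Eve   | 70.96  
5  | Eve   | 1753.09
6  | Eve   | 1333.83
7  | Eve   | 1584.9 
8  | Dave  | 1820.21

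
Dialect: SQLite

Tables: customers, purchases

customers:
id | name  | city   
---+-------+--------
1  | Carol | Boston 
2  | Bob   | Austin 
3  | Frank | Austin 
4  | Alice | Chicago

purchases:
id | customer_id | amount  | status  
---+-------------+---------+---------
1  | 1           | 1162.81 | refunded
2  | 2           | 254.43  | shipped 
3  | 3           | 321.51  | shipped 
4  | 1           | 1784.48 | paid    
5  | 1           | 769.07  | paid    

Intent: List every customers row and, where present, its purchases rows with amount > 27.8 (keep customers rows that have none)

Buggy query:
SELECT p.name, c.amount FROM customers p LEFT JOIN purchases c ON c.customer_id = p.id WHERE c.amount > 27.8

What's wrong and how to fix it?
Bug: A WHERE condition on the right-hand table after LEFT JOIN drops unmatched parents

Fix: Move the right-table condition into the ON clause so unmatched parents are kept

Corrected query:
SELECT p.name, c.amount FROM customers p LEFT JOIN purchases c ON c.customer_id = p.id AND c.amount > 27.8

Result:
name  | amount 
------+--------
Carol | 769.07 
Carol | 1162.81
Carol | 1784.48
Bob   | 254.43 
Frank | 321.51 
Alice | NULL   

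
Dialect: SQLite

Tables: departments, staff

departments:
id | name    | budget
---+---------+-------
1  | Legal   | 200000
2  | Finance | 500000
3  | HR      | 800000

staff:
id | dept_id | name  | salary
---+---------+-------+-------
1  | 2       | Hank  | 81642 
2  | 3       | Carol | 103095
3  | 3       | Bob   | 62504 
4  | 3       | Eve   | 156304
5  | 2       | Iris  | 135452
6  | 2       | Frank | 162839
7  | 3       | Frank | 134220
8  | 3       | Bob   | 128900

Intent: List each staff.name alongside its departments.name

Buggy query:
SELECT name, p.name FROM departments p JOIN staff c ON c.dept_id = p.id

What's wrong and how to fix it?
Bug: Both tables have a 'name' column; the unqualified reference is ambiguous

Fix: Prefix ambiguous columns with the table alias

Corrected query:
SELECT c.name, p.name FROM departments p JOIN staff c ON c.dept_id = p.id

Result:
name  | name   
------+--------
Hank  | Finance
Carol | HR     
Bob   | HR     
Eve   | HR     
Iris  | Finance
Frank | Finance
Frank | HR     
Bob   | HR     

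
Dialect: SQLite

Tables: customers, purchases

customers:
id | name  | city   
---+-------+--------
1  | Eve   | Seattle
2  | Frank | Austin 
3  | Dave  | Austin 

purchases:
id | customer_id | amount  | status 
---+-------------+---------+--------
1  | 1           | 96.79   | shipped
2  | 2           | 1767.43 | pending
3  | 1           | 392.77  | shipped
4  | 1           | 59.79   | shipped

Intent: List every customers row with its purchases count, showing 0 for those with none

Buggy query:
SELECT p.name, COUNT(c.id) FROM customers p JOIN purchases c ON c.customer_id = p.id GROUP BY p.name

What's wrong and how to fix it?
Bug: INNER JOIN drops customers rows that have no matching purchases rows

Fix: Switch to LEFT JOIN to retain unmatched parent rows

Corrected query:
SELECT p.name, COUNT(c.id) FROM customers p LEFT JOIN purchases c ON c.customer_id = p.id GROUP BY p.name

Result:
name  | COUNT(c.id)
------+------------
Dave  | 0          
Eve   | 3          
Frank | 1          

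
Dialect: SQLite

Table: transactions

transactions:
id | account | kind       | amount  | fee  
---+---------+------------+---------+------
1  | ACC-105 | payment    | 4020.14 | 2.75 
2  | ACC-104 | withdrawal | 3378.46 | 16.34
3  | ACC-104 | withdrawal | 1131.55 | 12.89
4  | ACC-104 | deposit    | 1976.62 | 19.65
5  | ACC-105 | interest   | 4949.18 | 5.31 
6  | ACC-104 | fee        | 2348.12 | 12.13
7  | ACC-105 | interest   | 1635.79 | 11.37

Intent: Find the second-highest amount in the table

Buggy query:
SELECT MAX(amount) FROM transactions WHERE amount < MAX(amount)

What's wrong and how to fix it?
Bug: MAX(amount) on the right of the comparison is an aggregate-in-WHERE error

Fix: Put the inner MAX in a scalar subquery

Corrected query:
SELECT MAX(amount) FROM transactions WHERE amount < (SELECT MAX(amount) FROM transactions)

Result:
MAX(amount)
-----------
4020.14    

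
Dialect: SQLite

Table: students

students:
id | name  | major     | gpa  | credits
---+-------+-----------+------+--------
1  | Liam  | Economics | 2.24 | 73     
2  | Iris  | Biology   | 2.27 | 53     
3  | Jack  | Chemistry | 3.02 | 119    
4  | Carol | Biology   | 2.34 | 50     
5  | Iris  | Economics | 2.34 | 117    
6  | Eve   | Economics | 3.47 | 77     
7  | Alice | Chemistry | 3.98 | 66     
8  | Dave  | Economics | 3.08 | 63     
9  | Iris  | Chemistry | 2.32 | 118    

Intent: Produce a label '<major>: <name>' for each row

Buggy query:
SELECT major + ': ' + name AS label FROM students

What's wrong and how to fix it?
Bug: '+' is numeric addition; on text columns SQLite converts them to 0 instead of concatenating

Fix: Replace + with || to concatenate text

Corrected query:
SELECT major || ': ' || name AS label FROM students

Result:
label           
----------------
Economics: Liam 
Biology: Iris   
Chemistry: Jack 
Biology: Carol  
Economics: Iris 
Economics: Eve  
Chemistry: Alice
Economics: Dave 
Chemistry: Iris 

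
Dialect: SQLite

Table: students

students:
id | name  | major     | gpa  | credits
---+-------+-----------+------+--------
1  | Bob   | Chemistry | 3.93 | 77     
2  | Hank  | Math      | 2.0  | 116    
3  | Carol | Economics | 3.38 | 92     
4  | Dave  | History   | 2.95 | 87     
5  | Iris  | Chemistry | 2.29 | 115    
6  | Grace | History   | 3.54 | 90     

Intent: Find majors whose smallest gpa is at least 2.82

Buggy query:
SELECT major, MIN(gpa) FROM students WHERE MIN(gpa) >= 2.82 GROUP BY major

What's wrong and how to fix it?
Bug: Aggregates like MIN are computed per group after WHERE runs

Fix: Replace WHERE with HAVING after the GROUP BY

Corrected query:
SELECT major, MIN(gpa) FROM students GROUP BY major HAVING MIN(gpa) >= 2.82

Result:
major     | MIN(gpa)
----------+---------
Economics | 3.38    
History   | 2.95    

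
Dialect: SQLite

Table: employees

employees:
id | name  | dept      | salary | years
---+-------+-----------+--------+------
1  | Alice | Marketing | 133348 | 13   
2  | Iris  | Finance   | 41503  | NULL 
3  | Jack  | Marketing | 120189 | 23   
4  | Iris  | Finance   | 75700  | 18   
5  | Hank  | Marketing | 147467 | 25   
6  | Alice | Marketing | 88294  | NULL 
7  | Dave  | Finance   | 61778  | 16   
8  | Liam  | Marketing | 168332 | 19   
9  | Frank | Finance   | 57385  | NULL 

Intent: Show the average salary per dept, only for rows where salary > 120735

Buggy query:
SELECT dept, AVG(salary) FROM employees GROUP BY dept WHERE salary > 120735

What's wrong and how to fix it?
Bug: WHERE cannot follow GROUP BY

Fix: Move the WHERE clause before GROUP BY

Corrected query:
SELECT dept, AVG(salary) FROM employees WHERE salary > 120735 GROUP BY dept

Result:
dept      | AVG(salary)  
----------+--------------
Marketing | 149715.666667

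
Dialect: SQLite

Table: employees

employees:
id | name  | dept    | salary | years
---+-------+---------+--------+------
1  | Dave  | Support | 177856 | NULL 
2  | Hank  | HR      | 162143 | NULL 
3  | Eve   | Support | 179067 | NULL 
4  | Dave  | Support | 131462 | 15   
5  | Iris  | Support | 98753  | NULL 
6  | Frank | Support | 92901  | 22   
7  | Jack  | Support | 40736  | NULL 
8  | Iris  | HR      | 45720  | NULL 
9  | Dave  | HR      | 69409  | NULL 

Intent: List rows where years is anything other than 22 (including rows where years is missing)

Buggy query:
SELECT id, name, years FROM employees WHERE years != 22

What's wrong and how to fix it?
Bug: 'years != 22' is unknown when years is NULL, so NULL rows are silently excluded

Fix: Handle NULL separately with IS NULL alongside the inequality

Corrected query:
SELECT id, name, years FROM employees WHERE years != 22 OR years IS NULL

Result:
id | name | years
---+------+------
1  | Dave | NULL 
2  | Hank | NULL 
3  | Eve  | NULL 
4  | Dave | 15   
5  | Iris | NULL 
7  | Jack | NULL 
8  | Iris | NULL 
9  | Dave | NULL 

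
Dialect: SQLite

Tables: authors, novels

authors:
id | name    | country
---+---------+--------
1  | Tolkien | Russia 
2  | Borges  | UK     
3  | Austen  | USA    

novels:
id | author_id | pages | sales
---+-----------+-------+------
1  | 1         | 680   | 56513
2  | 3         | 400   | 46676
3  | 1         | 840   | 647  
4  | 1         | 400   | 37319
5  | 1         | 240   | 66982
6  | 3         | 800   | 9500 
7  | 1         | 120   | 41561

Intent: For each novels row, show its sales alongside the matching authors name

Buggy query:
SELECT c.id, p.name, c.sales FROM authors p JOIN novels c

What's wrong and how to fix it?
Bug: JOIN with no ON clause produces a cartesian product; every novels row pairs with every authors row

Fix: Add ON c.author_id = p.id to the JOIN

Corrected query:
SELECT c.id, p.name, c.sales FROM authors p JOIN novels c ON c.author_id = p.id

Result:
id | name    | sales
---+---------+------
1  | Tolkien | 56513
2  | Austen  | 46676
3  | Tolkien | 647  
4  | Tolkien | 37319
5  | Tolkien | 66982
6  | Austen  | 9500 
7  | Tolkien | 41561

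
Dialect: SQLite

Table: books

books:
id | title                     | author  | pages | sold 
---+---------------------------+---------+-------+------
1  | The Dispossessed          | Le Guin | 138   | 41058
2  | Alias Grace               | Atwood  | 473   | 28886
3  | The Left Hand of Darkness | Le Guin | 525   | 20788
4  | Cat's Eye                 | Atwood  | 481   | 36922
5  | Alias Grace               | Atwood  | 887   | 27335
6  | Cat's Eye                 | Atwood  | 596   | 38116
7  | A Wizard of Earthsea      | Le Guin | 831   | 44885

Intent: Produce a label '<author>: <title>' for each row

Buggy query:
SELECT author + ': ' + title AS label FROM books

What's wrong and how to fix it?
Bug: '+' is numeric addition; on text columns SQLite converts them to 0 instead of concatenating

Fix: Replace + with || to concatenate text

Corrected query:
SELECT author || ': ' || title AS label FROM books

Result:
label                             
----------------------------------
Le Guin: The Dispossessed         
Atwood: Alias Grace               
Le Guin: The Left Hand of Darkness
Atwood: Cat's Eye                 
Atwood: Alias Grace               
Atwood: Cat's Eye                 
Le Guin: A Wizard of Earthsea     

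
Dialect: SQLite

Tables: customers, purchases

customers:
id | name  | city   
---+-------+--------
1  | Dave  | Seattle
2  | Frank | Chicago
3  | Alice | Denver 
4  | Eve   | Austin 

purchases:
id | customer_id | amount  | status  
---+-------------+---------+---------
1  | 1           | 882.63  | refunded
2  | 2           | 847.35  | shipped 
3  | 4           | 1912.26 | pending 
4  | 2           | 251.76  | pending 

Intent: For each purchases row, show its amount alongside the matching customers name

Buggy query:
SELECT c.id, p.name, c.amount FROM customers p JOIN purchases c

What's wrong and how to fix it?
Bug: JOIN with no ON clause produces a cartesian product; every purchases row pairs with every customers row

Fix: Specify the join condition linking the foreign key to the parent id

Corrected query:
SELECT c.id, p.name, c.amount FROM customers p JOIN purchases c ON c.customer_id = p.id

Result:
id | name  | amount 
---+-------+--------
1  | Dave  | 882.63 
2  | Frank | 847.35 
3  | Eve   | 1912.26
4  | Frank | 251.76 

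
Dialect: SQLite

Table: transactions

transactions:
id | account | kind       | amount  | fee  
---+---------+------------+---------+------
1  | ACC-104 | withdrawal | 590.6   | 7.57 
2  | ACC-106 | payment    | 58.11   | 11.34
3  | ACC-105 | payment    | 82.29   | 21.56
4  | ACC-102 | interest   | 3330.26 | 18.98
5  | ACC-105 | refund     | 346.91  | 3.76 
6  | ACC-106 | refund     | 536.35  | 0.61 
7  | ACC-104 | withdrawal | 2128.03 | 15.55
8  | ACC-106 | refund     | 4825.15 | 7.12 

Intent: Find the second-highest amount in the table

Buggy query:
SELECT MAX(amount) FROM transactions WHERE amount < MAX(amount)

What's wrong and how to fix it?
Bug: The inner MAX is an aggregate inside WHERE, which is not allowed

Fix: Put the inner MAX in a scalar subquery

Corrected query:
SELECT MAX(amount) FROM transactions WHERE amount < (SELECT MAX(amount) FROM transactions)

Result:
MAX(amount)
-----------
3330.26    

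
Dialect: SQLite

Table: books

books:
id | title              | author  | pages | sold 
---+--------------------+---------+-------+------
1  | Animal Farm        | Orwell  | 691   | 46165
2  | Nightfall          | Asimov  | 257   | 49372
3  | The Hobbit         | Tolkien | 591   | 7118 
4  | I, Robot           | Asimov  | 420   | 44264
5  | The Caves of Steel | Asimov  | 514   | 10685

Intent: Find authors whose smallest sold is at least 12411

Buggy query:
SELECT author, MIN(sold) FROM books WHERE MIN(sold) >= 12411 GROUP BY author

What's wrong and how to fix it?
Bug: MIN() in WHERE is a misuse of aggregate

Fix: Replace WHERE with HAVING after the GROUP BY

Corrected query:
SELECT author, MIN(sold) FROM books GROUP BY author HAVING MIN(sold) >= 12411

Result:
author | MIN(sold)
-------+----------
Orwell | 46165    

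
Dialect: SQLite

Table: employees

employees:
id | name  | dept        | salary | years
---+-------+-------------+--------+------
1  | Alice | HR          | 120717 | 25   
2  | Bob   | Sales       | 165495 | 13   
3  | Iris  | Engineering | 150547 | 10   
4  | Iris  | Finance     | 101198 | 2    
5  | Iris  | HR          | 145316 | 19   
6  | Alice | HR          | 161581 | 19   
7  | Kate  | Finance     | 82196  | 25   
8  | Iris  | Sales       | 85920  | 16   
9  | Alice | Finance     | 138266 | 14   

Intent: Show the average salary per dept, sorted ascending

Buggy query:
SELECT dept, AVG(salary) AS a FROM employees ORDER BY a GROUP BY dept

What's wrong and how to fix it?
Bug: ORDER BY appears before GROUP BY; SQL clause order requires GROUP BY first

Fix: Reorder: SELECT … FROM … GROUP BY … ORDER BY …

Corrected query:
SELECT dept, AVG(salary) AS a FROM employees GROUP BY dept ORDER BY a

Result:
dept        | a       
------------+---------
Finance     | 107220  
Sales       | 125707.5
HR          | 142538  
Engineering | 150547  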